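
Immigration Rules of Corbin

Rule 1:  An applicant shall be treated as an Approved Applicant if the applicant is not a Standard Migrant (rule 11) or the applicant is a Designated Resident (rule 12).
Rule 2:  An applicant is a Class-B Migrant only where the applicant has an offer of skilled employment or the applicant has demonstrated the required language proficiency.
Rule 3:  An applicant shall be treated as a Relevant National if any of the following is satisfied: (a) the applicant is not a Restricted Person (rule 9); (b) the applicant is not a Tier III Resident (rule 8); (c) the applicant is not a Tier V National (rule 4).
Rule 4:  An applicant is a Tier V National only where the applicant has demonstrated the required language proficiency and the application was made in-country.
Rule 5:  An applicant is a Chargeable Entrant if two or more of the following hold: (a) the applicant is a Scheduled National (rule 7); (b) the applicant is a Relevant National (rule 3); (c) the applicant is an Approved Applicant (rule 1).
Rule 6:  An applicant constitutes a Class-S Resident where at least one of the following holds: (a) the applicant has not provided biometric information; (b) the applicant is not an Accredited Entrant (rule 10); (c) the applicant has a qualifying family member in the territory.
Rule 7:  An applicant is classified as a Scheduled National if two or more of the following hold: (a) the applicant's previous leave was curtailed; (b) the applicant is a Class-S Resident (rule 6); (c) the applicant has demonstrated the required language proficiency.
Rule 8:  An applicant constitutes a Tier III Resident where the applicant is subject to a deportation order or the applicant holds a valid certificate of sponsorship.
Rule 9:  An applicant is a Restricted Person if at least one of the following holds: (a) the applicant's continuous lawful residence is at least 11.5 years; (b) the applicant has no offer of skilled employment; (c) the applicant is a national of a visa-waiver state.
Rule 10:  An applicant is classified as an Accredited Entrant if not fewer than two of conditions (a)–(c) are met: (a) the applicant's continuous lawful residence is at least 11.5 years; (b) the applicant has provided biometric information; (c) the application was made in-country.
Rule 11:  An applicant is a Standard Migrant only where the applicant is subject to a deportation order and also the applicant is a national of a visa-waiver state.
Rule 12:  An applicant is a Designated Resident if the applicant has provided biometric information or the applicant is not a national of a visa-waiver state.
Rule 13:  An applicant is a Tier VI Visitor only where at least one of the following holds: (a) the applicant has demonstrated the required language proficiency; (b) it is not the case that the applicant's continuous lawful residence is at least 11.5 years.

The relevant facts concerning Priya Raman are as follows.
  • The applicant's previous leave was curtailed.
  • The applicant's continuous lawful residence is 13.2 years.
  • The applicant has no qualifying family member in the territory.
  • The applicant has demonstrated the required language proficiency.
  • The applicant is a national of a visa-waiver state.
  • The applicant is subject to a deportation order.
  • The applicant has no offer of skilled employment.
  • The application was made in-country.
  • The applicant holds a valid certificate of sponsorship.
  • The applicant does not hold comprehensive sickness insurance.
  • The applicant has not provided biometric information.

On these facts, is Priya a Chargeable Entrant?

No

Under rule 10: applicant's continuous lawful residence: 13.2 years ≥ 11.5 years? yes; the applicant has provided biometric information? no; the application was made in-country? yes — 2 of 3 hold (need ≥2) → satisfied.
Under rule 6: the applicant has not provided biometric information? yes; or not an Accredited Entrant (rule 10)? no; or the applicant has a qualifying family member in the territory? no. So the applicant is a Class-S Resident.
Under rule 7: the applicant's previous leave was curtailed? yes; Class-S Resident (rule 6)? yes; the applicant has demonstrated the required language proficiency? yes — 3 of 3 hold (need ≥2) → satisfied.
Under rule 9: applicant's continuous lawful residence: 13.2 years ≥ 11.5 years? yes; or the applicant has no offer of skilled employment? yes; or the applicant is a national of a visa-waiver state? yes. So the applicant is a Restricted Person.
Under rule 8: the applicant is subject to a deportation order? yes; or the applicant holds a valid certificate of sponsorship? yes. So the applicant is a Tier III Resident.
Under rule 4: the applicant has demonstrated the required language proficiency? yes; and the application was made in-country? yes. So the applicant is a Tier V National.
Under rule 3: not a Restricted Person (rule 9)? no; or not a Tier III Resident (rule 8)? no; or not a Tier V National (rule 4)? no. So the applicant is not a Relevant National.
Under rule 11: the applicant is subject to a deportation order? yes; and the applicant is a national of a visa-waiver state? yes. So the applicant is a Standard Migrant.
Under rule 12: the applicant has provided biometric information? no; or the applicant is not a national of a visa-waiver state? no. So the applicant is not a Designated Resident.
Under rule 1: not a Standard Migrant (rule 11)? no; or Designated Resident (rule 12)? no. So the applicant is not an Approved Applicant.
Under rule 5: Scheduled National (rule 7)? yes; Relevant National (rule 3)? no; Approved Applicant (rule 1)? no — 1 of 3 hold (need ≥2) → not satisfied.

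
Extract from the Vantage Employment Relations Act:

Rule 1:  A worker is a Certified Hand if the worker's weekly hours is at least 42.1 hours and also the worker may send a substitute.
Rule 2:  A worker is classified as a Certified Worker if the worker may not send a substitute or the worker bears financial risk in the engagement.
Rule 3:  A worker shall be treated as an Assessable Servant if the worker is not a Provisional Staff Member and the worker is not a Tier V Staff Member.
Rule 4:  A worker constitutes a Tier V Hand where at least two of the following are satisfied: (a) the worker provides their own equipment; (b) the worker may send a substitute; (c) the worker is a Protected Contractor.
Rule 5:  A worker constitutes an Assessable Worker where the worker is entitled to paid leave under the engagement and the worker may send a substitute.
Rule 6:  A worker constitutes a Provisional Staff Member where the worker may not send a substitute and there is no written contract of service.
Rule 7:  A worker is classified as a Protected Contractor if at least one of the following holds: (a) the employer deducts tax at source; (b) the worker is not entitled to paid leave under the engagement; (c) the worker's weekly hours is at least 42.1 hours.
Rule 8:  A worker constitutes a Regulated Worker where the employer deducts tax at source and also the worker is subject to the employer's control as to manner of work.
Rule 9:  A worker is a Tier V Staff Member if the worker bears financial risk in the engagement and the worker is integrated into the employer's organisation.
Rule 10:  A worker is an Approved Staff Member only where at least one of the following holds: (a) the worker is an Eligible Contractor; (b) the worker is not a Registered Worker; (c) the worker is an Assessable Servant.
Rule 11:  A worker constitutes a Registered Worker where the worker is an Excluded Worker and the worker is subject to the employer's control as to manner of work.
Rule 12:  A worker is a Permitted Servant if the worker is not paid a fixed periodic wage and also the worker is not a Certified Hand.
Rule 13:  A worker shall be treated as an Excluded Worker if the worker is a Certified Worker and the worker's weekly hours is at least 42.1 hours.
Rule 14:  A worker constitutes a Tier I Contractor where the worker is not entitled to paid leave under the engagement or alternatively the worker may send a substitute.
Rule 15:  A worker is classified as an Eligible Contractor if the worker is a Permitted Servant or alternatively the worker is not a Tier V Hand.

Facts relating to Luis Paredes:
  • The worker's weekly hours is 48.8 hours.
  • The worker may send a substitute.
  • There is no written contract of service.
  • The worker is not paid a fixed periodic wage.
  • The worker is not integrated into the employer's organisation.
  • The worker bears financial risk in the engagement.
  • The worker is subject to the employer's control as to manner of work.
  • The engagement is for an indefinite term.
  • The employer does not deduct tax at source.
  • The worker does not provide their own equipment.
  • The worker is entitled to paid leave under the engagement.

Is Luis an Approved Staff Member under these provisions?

Yes

rule 1 — Certified Hand: [worker's weekly hours: 48.8 hours ≥ 42.1 hours? yes] AND [the worker may send a substitute? yes] → satisfied.
rule 12 — Permitted Servant: [the worker is not paid a fixed periodic wage? yes] AND [not a Certified Hand (rule 1)? no] → not satisfied.
rule 7 — Protected Contractor: [the employer deducts tax at source? no] OR [the worker is not entitled to paid leave under the engagement? no] OR [worker's weekly hours: 48.8 hours ≥ 42.1 hours? yes] → satisfied.
rule 4 — Tier V Hand: the worker provides their own equipment? no; the worker may send a substitute? yes; Protected Contractor (rule 7)? yes — 2 of 3 hold (need ≥2) → satisfied.
rule 15 — Eligible Contractor: [Permitted Servant (rule 12)? no] OR [not a Tier V Hand (rule 4)? no] → not satisfied.
rule 2 — Certified Worker: [the worker may not send a substitute? no] OR [the worker bears financial risk in the engagement? yes] → satisfied.
rule 13 — Excluded Worker: [Certified Worker (rule 2)? yes] AND [worker's weekly hours: 48.8 hours ≥ 42.1 hours? yes] → satisfied.
rule 11 — Registered Worker: [Excluded Worker (rule 13)? yes] AND [the worker is subject to the employer's control as to manner of work? yes] → satisfied.
rule 6 — Provisional Staff Member: [the worker may not send a substitute? no] AND [there is no written contract of service? yes] → not satisfied.
rule 9 — Tier V Staff Member: [the worker bears financial risk in the engagement? yes] AND [the worker is integrated into the employer's organisation? no] → not satisfied.
rule 3 — Assessable Servant: [not a Provisional Staff Member (rule 6)? yes] AND [not a Tier V Staff Member (rule 9)? yes] → satisfied.
rule 10 — Approved Staff Member: [Eligible Contractor (rule 15)? no] OR [not a Registered Worker (rule 11)? no] OR [Assessable Servant (rule 3)? yes] → satisfied.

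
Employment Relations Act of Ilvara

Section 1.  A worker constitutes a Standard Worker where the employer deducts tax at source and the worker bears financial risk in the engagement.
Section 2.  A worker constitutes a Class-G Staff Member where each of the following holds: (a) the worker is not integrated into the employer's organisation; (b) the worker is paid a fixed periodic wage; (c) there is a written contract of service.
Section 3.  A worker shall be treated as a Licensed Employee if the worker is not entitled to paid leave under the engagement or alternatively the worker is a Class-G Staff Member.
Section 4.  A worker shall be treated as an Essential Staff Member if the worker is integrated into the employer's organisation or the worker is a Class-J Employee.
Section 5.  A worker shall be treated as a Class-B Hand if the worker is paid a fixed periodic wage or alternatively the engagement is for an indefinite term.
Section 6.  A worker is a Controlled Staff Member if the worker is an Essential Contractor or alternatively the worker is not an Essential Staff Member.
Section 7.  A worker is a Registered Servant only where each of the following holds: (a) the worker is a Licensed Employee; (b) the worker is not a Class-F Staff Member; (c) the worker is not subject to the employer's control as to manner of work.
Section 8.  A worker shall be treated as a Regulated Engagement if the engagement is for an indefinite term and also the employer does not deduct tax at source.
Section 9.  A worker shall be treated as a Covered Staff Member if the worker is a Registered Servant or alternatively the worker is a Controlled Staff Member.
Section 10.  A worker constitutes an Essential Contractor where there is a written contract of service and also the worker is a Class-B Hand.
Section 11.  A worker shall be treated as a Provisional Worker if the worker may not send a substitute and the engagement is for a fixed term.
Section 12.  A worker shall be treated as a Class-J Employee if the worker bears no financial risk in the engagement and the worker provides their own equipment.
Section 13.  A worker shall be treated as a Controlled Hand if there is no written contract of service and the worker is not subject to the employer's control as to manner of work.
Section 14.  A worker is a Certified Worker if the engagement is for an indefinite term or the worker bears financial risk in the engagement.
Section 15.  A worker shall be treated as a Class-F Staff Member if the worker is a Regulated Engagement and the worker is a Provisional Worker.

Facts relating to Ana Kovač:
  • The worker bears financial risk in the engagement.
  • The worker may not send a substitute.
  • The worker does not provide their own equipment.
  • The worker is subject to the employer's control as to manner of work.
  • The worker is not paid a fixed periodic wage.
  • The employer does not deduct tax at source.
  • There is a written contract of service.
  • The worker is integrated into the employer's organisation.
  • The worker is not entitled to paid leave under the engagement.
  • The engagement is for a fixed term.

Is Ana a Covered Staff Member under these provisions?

Under section 2: the worker is not integrated into the employer's organisation? no; and the worker is paid a fixed periodic wage? no; and there is a written contract of service? yes. So the worker is not a Class-G Staff Member.
Under section 3: the worker is not entitled to paid leave under the engagement? yes; or Class-G Staff Member (section 2)? no. So the worker is a Licensed Employee.
Under section 8: the engagement is for an indefinite term? no; and the employer does not deduct tax at source? yes. So the worker is not a Regulated Engagement.
Under section 11: the worker may not send a substitute? yes; and the engagement is for a fixed term? yes. So the worker is a Provisional Worker.
Under section 15: Regulated Engagement (section 8)? no; and Provisional Worker (section 11)? yes. So the worker is not a Class-F Staff Member.
Under section 7: Licensed Employee (section 3)? yes; and not a Class-F Staff Member (section 15)? yes; and the worker is not subject to the employer's control as to manner of work? no. So the worker is not a Registered Servant.
Under section 5: the worker is paid a fixed periodic wage? no; or the engagement is for an indefinite term? no. So the worker is not a Class-B Hand.
Under section 10: there is a written contract of service? yes; and Class-B Hand (section 5)? no. So the worker is not an Essential Contractor.
Under section 12: the worker bears no financial risk in the engagement? no; and the worker provides their own equipment? no. So the worker is not a Class-J Employee.
Under section 4: the worker is integrated into the employer's organisation? yes; or Class-J Employee (section 12)? no. So the worker is an Essential Staff Member.
Under section 6: Essential Contractor (section 10)? no; or not an Essential Staff Member (section 4)? no. So the worker is not a Controlled Staff Member.
Under section 9: Registered Servant (section 7)? no; or Controlled Staff Member (section 6)? no. So the worker is not a Covered Staff Member.

No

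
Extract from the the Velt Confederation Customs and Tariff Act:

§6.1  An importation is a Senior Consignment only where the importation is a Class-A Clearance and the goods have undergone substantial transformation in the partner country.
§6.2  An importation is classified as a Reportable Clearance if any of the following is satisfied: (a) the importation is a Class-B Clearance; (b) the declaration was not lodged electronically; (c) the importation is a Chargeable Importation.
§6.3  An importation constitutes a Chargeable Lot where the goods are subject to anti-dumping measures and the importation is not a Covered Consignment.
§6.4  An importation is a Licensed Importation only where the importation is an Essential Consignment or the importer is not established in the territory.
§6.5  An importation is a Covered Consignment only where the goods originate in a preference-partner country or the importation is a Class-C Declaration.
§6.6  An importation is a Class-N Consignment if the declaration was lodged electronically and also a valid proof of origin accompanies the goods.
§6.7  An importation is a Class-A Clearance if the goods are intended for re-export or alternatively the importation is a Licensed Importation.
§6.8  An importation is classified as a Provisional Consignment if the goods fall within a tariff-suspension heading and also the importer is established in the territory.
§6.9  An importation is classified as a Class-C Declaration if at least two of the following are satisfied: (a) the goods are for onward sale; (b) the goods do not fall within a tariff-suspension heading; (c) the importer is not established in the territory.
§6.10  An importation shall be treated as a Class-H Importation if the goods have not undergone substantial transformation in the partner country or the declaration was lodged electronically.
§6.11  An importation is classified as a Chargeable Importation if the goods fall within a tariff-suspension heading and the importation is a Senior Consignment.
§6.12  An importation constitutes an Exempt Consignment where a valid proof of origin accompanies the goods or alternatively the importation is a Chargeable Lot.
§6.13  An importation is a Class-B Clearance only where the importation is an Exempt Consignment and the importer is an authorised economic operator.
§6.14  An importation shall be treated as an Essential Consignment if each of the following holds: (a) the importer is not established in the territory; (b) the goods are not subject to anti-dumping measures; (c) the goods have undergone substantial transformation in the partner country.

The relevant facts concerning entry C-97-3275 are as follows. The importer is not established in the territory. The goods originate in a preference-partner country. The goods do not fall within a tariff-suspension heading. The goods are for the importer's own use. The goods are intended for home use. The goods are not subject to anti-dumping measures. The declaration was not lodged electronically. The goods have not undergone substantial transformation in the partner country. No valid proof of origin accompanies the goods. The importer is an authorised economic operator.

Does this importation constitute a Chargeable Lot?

§6.9 — Class-C Declaration: the goods are for onward sale? no; the goods do not fall within a tariff-suspension heading? yes; the importer is not established in the territory? yes — 2 of 3 hold (need ≥2) → satisfied.
§6.5 — Covered Consignment: [the goods originate in a preference-partner country? yes] OR [Class-C Declaration (§6.9)? yes] → satisfied.
§6.3 — Chargeable Lot: [the goods are subject to anti-dumping measures? no] AND [not a Covered Consignment (§6.5)? no] → not satisfied.

No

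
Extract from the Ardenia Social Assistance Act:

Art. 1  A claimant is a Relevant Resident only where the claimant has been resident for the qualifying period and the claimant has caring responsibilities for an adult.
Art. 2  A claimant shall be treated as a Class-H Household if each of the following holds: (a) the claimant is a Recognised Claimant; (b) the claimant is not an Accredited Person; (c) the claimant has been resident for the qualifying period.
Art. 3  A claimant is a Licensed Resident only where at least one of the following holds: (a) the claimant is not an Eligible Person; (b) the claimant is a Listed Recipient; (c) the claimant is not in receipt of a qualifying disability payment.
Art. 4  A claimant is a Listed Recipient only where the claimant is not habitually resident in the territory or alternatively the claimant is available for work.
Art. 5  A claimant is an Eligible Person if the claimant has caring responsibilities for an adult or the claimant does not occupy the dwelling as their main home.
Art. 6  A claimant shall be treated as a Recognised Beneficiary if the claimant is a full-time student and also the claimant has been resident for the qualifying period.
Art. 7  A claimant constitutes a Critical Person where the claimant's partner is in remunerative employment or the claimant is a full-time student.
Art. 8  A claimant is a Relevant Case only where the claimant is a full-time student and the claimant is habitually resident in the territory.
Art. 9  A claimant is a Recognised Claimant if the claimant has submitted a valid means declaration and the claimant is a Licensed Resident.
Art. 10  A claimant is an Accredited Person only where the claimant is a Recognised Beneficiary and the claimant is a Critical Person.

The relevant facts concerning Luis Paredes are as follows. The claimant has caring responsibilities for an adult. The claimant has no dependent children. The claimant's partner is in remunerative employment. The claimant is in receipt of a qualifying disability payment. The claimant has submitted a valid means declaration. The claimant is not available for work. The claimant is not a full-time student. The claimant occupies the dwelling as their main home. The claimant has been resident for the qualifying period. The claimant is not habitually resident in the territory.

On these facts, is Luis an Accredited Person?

No

article 6 — Recognised Beneficiary: [the claimant is a full-time student? no] AND [the claimant has been resident for the qualifying period? yes] → not satisfied.
article 7 — Critical Person: [the claimant's partner is in remunerative employment? yes] OR [the claimant is a full-time student? no] → satisfied.
article 10 — Accredited Person: [Recognised Beneficiary (article 6)? no] AND [Critical Person (article 7)? yes] → not satisfied.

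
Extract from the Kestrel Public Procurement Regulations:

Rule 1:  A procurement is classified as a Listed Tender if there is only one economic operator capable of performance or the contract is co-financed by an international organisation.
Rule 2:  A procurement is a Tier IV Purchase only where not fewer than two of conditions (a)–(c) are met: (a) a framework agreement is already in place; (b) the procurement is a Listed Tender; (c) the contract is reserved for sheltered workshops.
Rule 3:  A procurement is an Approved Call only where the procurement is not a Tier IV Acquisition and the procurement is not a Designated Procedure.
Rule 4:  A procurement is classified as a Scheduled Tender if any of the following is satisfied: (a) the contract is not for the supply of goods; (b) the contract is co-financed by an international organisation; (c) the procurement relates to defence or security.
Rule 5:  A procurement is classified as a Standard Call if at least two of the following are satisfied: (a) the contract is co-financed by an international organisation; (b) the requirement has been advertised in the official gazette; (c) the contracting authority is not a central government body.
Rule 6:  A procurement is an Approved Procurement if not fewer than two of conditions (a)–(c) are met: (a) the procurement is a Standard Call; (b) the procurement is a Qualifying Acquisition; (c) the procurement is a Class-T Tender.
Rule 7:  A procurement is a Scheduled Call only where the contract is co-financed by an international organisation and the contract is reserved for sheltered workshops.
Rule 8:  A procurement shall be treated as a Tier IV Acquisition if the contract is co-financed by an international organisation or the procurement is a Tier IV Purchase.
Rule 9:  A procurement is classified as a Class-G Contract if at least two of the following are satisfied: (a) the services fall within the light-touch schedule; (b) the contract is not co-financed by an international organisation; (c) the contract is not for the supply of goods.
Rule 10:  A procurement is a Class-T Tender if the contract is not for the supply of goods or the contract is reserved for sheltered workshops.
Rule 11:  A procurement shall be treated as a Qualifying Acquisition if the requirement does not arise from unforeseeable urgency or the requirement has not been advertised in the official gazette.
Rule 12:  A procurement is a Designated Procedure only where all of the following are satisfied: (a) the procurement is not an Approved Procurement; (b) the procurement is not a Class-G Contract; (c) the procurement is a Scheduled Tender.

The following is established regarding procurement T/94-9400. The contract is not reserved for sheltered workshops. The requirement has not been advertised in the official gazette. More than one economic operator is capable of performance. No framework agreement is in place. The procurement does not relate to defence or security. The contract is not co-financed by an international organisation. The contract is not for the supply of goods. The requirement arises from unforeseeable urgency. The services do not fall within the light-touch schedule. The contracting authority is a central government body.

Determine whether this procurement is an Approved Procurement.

Yes

rule 5 — Standard Call: the contract is co-financed by an international organisation? no; the requirement has been advertised in the official gazette? no; the contracting authority is not a central government body? no — 0 of 3 hold (need ≥2) → not satisfied.
rule 11 — Qualifying Acquisition: [the requirement does not arise from unforeseeable urgency? no] OR [the requirement has not been advertised in the official gazette? yes] → satisfied.
rule 10 — Class-T Tender: [the contract is not for the supply of goods? yes] OR [the contract is reserved for sheltered workshops? no] → satisfied.
rule 6 — Approved Procurement: Standard Call (rule 5)? no; Qualifying Acquisition (rule 11)? yes; Class-T Tender (rule 10)? yes — 2 of 3 hold (need ≥2) → satisfied.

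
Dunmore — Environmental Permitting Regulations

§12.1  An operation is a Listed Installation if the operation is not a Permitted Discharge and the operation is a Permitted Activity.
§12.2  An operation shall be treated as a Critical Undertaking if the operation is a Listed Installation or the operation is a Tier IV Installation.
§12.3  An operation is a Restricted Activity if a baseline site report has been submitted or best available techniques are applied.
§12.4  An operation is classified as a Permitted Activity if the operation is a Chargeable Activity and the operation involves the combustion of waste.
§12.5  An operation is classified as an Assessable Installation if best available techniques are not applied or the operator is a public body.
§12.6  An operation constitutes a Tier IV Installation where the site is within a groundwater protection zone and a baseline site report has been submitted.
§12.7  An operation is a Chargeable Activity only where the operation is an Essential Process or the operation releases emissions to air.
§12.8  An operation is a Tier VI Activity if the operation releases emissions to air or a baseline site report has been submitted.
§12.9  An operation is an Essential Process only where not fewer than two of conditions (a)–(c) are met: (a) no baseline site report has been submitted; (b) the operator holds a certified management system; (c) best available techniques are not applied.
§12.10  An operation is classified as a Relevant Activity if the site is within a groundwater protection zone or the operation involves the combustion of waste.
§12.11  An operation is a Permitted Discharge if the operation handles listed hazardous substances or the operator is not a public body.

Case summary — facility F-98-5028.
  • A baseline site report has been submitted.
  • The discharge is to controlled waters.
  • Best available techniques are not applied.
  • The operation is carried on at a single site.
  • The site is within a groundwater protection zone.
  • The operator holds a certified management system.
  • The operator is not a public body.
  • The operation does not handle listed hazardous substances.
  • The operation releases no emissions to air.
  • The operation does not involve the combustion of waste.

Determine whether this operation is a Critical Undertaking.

Yes

Under §12.11: the operation handles listed hazardous substances? no; or the operator is not a public body? yes. So the operation is a Permitted Discharge.
Under §12.9: no baseline site report has been submitted? no; the operator holds a certified management system? yes; best available techniques are not applied? yes — 2 of 3 hold (need ≥2) → satisfied.
Under §12.7: Essential Process (§12.9)? yes; or the operation releases emissions to air? no. So the operation is a Chargeable Activity.
Under §12.4: Chargeable Activity (§12.7)? yes; and the operation involves the combustion of waste? no. So the operation is not a Permitted Activity.
Under §12.1: not a Permitted Discharge (§12.11)? no; and Permitted Activity (§12.4)? no. So the operation is not a Listed Installation.
Under §12.6: the site is within a groundwater protection zone? yes; and a baseline site report has been submitted? yes. So the operation is a Tier IV Installation.
Under §12.2: Listed Installation (§12.1)? no; or Tier IV Installation (§12.6)? yes. So the operation is a Critical Undertaking.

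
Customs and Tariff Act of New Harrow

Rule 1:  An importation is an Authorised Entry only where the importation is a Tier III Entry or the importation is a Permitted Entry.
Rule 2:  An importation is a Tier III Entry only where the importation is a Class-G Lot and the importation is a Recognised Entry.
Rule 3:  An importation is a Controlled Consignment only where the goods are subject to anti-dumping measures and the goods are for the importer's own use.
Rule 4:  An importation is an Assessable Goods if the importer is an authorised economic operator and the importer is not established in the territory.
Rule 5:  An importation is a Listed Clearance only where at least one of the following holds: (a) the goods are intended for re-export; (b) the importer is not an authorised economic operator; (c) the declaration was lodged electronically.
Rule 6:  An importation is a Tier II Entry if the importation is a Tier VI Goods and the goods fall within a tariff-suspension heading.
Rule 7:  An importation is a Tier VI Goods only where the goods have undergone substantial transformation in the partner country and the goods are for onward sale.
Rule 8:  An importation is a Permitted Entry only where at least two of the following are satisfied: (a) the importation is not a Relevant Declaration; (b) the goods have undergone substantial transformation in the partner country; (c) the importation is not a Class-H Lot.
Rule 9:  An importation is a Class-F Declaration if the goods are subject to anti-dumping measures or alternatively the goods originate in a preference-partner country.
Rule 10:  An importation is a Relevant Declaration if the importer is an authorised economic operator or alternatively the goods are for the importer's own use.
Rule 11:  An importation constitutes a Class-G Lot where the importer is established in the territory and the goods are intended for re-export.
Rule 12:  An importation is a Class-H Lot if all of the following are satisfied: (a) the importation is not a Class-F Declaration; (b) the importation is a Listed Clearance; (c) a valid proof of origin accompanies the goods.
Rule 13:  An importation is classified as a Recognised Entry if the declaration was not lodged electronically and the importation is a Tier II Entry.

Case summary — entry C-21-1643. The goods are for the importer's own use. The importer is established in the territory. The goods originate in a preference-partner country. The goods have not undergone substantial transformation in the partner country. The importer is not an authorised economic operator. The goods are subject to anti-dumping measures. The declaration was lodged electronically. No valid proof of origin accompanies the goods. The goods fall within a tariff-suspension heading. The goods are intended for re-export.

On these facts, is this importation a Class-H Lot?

Under rule 9: the goods are subject to anti-dumping measures? yes; or the goods originate in a preference-partner country? yes. So the importation is a Class-F Declaration.
Under rule 5: the goods are intended for re-export? yes; or the importer is not an authorised economic operator? yes; or the declaration was lodged electronically? yes. So the importation is a Listed Clearance.
Under rule 12: not a Class-F Declaration (rule 9)? no; and Listed Clearance (rule 5)? yes; and a valid proof of origin accompanies the goods? no. So the importation is not a Class-H Lot.

No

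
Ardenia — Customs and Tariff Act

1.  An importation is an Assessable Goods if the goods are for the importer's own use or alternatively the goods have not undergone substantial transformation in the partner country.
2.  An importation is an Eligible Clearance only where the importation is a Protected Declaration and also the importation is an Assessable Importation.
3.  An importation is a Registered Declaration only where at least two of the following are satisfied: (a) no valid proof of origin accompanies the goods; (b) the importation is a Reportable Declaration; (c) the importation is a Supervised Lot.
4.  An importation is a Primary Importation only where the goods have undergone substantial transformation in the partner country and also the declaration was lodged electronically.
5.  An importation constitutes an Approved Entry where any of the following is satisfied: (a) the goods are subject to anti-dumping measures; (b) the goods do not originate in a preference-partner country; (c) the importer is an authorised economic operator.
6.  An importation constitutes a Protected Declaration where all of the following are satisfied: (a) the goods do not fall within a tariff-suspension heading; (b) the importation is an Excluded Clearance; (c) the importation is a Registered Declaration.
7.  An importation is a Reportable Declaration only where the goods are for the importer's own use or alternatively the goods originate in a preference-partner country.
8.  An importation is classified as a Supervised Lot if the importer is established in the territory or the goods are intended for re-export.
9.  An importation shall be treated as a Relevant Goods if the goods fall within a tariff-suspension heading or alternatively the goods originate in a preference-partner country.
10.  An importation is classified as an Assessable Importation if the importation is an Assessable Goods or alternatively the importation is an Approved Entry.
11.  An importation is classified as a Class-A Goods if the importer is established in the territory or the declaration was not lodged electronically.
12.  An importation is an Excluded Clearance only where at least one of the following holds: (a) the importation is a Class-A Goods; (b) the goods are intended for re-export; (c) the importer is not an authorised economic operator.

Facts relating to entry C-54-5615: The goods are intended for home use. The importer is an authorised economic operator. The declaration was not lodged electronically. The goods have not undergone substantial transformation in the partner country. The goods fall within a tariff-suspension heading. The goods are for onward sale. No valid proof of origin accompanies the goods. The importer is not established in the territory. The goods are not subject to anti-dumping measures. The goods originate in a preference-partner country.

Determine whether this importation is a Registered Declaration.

Yes

paragraph 7 — Reportable Declaration: [the goods are for the importer's own use? no] OR [the goods originate in a preference-partner country? yes] → satisfied.
paragraph 8 — Supervised Lot: [the importer is established in the territory? no] OR [the goods are intended for re-export? no] → not satisfied.
paragraph 3 — Registered Declaration: no valid proof of origin accompanies the goods? yes; Reportable Declaration (paragraph 7)? yes; Supervised Lot (paragraph 8)? no — 2 of 3 hold (need ≥2) → satisfied.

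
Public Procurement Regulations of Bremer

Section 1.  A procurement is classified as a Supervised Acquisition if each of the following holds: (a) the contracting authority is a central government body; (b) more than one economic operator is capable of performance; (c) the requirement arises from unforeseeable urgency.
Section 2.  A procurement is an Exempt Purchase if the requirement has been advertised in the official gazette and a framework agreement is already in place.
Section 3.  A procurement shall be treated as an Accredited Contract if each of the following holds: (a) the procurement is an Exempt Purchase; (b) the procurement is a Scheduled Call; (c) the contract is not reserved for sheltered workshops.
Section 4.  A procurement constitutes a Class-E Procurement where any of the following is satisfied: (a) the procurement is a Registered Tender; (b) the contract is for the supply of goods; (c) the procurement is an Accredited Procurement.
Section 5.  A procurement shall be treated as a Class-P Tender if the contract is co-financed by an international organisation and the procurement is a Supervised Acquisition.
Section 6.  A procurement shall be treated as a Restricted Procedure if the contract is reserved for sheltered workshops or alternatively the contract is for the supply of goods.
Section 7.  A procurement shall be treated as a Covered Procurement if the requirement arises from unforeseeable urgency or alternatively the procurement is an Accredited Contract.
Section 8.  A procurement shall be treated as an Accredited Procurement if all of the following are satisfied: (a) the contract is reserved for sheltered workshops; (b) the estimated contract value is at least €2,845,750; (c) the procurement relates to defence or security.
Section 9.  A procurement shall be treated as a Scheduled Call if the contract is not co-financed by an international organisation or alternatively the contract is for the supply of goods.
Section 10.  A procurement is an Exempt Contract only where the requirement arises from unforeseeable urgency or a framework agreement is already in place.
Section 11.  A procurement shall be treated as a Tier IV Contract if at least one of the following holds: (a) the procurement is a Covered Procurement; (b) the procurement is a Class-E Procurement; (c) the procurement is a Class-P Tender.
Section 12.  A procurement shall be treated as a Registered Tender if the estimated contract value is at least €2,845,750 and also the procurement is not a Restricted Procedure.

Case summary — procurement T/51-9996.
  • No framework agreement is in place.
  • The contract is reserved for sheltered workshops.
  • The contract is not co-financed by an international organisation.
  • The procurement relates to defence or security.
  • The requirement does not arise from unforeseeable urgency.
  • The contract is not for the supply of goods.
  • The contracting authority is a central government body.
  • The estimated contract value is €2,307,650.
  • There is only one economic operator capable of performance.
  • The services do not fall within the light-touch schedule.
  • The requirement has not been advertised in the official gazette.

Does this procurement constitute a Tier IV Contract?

section 2 — Exempt Purchase: [the requirement has been advertised in the official gazette? no] AND [a framework agreement is already in place? no] → not satisfied.
section 9 — Scheduled Call: [the contract is not co-financed by an international organisation? yes] OR [the contract is for the supply of goods? no] → satisfied.
section 3 — Accredited Contract: [Exempt Purchase (section 2)? no] AND [Scheduled Call (section 9)? yes] AND [the contract is not reserved for sheltered workshops? no] → not satisfied.
section 7 — Covered Procurement: [the requirement arises from unforeseeable urgency? no] OR [Accredited Contract (section 3)? no] → not satisfied.
section 6 — Restricted Procedure: [the contract is reserved for sheltered workshops? yes] OR [the contract is for the supply of goods? no] → satisfied.
section 12 — Registered Tender: [estimated contract value: €2,307,650 ≥ €2,845,750? no] AND [not a Restricted Procedure (section 6)? no] → not satisfied.
section 8 — Accredited Procurement: [the contract is reserved for sheltered workshops? yes] AND [estimated contract value: €2,307,650 ≥ €2,845,750? no] AND [the procurement relates to defence or security? yes] → not satisfied.
section 4 — Class-E Procurement: [Registered Tender (section 12)? no] OR [the contract is for the supply of goods? no] OR [Accredited Procurement (section 8)? no] → not satisfied.
section 1 — Supervised Acquisition: [the contracting authority is a central government body? yes] AND [more than one economic operator is capable of performance? no] AND [the requirement arises from unforeseeable urgency? no] → not satisfied.
section 5 — Class-P Tender: [the contract is co-financed by an international organisation? no] AND [Supervised Acquisition (section 1)? no] → not satisfied.
section 11 — Tier IV Contract: [Covered Procurement (section 7)? no] OR [Class-E Procurement (section 4)? no] OR [Class-P Tender (section 5)? no] → not satisfied.

No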